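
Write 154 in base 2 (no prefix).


154 = 10011010 in binary

10011010


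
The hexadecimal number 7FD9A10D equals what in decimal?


7FD9A10D hex = 2144968973 decimal

2144968973


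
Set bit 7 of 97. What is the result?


97 | (1 << 7) = 97 | 128 = 225

225


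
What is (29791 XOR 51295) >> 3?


Step 1: 29791 ^ 51295 = 48128
Step 2: 48128 >> 3 = 6016

6016


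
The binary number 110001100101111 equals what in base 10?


110001100101111 in decimal = 25391

25391


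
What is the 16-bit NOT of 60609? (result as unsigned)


~0b1110110011000001 = 0b1001100111110 = 4926 (16-bit unsigned)

4926


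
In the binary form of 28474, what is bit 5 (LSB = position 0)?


0b110111100111010, position 5 = 1

1


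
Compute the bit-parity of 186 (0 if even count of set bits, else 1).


0b10111010 has 5 ones => parity 1

1


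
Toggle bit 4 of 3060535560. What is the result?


3060535560 ^ (1 << 4) = 3060535560 ^ 16 = 3060535576

3060535576


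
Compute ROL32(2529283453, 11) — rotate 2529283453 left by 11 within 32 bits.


Rotate 0b10010110110000011100110101111101 left by 11 (32-bit) = 0b1110011010111110110010110110 = 241953974

241953974


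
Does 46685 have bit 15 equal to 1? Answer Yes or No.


0b1011011001011101, bit 15 = 1. Yes

Yes


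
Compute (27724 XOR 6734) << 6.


Step 1: 27724 ^ 6734 = 30210
Step 2: 30210 << 6 = 1933440

1933440


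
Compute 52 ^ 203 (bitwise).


0b110100 ^ 0b11001011 = 0b11111111 = 255

255


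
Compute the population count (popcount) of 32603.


0b111111101011011 has 12 set bits

12


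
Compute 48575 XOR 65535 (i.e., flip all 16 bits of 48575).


48575 ^ 65535 = 16960

16960


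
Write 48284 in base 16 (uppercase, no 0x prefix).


48284 = BC9C hex

BC9C


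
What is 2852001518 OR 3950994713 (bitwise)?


0b10101001111111100001011011101110 | 0b11101011011111110110010100011001 = 0b11101011111111110111011111111111 = 3959388159

3959388159


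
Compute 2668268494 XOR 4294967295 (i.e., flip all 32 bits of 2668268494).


2668268494 ^ 4294967295 = 1626698801

1626698801


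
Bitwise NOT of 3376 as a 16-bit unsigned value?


~0b110100110000 = 0b1111001011001111 = 62159 (16-bit unsigned)

62159


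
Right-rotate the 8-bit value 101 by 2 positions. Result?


Rotate 0b1100101 right by 2 (8-bit) = 0b1011001 = 89

89


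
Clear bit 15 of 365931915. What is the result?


365931915 & ~(1 << 15) = 365899147

365899147


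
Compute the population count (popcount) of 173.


0b10101101 has 5 set bits

5


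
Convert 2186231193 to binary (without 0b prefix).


2186231193 = 10000010010011110011110110011001 in binary

10000010010011110011110110011001


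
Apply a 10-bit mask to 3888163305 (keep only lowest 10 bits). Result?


3888163305 & 1023 = 489

489


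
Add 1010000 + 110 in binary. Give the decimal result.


1010000 + 110 = 1010110 = 86

86


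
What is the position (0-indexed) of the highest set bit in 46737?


0b1011011010010001. Highest set bit at position 15

15


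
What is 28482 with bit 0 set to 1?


28482 | (1 << 0) = 28482 | 1 = 28483

28483


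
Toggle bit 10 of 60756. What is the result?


60756 ^ (1 << 10) = 60756 ^ 1024 = 59732

59732


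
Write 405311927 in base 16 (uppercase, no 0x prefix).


405311927 = 182891B7 hex

182891B7


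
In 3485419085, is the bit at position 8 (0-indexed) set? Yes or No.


0b11001111101111110100011001001101, bit 8 = 0. No

No


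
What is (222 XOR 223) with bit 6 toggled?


Step 1: 222 ^ 223 = 1
Step 2: 1 ^ (1 << 6) = 1 ^ 64 = 65

65


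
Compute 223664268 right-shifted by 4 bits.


0b1101010101001101100010001100 >> 4 = 0b110101010100110110001000 = 13979016

13979016


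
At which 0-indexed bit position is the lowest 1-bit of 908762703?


0b110110001010101001111001001111. Lowest set bit at position 0

0


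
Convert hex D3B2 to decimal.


D3B2 hex = 54194 decimal

54194


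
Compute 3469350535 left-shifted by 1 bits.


0b11001110110010100001011010000111 << 1 = 0b110011101100101000010110100001110 = 6938701070

6938701070


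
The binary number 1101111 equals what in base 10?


1101111 in decimal = 111

111


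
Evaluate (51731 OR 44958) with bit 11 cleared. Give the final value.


Step 1: 51731 | 44958 = 61343
Step 2: 61343 & ~(1 << 11) = 59295

59295


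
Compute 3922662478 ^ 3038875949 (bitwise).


0b11101001110011110001010001001110 ^ 0b10110101001000011001000100101101 = 0b1011100111011101000010101100011 = 1559135587

1559135587


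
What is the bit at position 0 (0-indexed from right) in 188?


0b10111100, position 0 = 0

0


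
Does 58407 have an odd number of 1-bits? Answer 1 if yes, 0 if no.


0b1110010000100111 has 8 ones => parity 0

0


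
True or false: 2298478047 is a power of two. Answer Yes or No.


0b10001000111111111111110111011111. Multiple bits set => No

No


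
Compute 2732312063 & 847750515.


0b10100010110110111100010111111111 & 0b110010100001111010010101110011 = 0b100010100000111000010101110011 = 579044723

579044723


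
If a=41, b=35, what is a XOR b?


41 ^ 35 = 10

10


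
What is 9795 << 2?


0b10011001000011 << 2 = 0b1001100100001100 = 39180

39180


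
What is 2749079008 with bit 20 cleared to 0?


2749079008 & ~(1 << 20) = 2748030432

2748030432


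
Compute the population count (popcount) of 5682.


0b1011000110010 has 6 set bits

6


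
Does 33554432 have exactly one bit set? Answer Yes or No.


0b10000000000000000000000000. Only one bit set => Yes

Yes


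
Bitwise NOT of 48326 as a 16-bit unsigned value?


~0b1011110011000110 = 0b100001100111001 = 17209 (16-bit unsigned)

17209


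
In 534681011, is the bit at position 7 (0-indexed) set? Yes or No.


0b11111110111101001010110110011, bit 7 = 1. Yes

Yes


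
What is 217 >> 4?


0b11011001 >> 4 = 0b1101 = 13

13


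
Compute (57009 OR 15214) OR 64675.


Step 1: 57009 | 15214 = 65535
Step 2: 65535 | 64675 = 65535

65535


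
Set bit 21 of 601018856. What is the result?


601018856 | (1 << 21) = 601018856 | 2097152 = 603116008

603116008


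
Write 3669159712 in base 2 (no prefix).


3669159712 = 11011010101100101110111100100000 in binary

11011010101100101110111100100000


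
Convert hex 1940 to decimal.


1940 hex = 6464 decimal

6464


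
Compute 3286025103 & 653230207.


0b11000011110111001100001110001111 & 0b100110111011111000000001111111 = 0b10110011001000000000001111 = 46956559

46956559


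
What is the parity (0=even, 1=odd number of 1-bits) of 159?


0b10011111 has 6 ones => parity 0

0


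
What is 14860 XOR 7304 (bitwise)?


0b11101000001100 ^ 0b1110010001000 = 0b10011010000100 = 9860

9860


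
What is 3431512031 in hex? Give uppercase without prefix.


3431512031 = CC88B7DF hex

CC88B7DF


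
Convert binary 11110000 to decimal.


11110000 in decimal = 240

240


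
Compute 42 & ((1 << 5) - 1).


42 & 31 = 10

10


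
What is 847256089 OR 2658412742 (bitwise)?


0b110010100000000001101000011001 | 0b10011110011101000010100011000110 = 0b10111110111101000011101011011111 = 3203676895

3203676895


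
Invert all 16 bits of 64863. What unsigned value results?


64863 ^ 65535 = 672

672


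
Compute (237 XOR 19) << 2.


Step 1: 237 ^ 19 = 254
Step 2: 254 << 2 = 1016

1016


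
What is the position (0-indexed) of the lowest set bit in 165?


0b10100101. Lowest set bit at position 0

0


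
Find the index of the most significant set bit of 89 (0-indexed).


0b1011001. Highest set bit at position 6

6


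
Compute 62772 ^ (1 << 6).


62772 ^ (1 << 6) = 62772 ^ 64 = 62836

62836


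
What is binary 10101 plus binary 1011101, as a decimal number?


10101 + 1011101 = 1110010 = 114

114


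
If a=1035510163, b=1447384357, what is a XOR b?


1035510163 ^ 1447384357 = 1811805366

1811805366


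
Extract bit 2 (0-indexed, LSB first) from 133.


0b10000101, position 2 = 1

1


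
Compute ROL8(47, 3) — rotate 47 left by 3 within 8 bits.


Rotate 0b101111 left by 3 (8-bit) = 0b1111001 = 121

121


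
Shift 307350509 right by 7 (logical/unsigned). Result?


0b10010010100011100101111101101 >> 7 = 0b1001001010001110010111 = 2401175

2401175


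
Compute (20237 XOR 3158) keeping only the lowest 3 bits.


Step 1: 20237 ^ 3158 = 17243
Step 2: 17243 & 7 = 3

3


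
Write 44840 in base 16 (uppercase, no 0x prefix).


44840 = AF28 hex

AF28


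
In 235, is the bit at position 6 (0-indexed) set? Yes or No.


0b11101011, bit 6 = 1. Yes

Yes


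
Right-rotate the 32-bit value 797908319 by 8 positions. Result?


Rotate 0b101111100011110001110101011111 right by 8 (32-bit) = 0b1011111001011111000111100011101 = 1596952349

1596952349


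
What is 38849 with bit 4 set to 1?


38849 | (1 << 4) = 38849 | 16 = 38865

38865


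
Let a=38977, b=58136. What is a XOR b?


38977 ^ 58136 = 31577

31577


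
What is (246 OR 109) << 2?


Step 1: 246 | 109 = 255
Step 2: 255 << 2 = 1020

1020


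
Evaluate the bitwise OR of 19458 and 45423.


0b100110000000010 | 0b1011000101101111 = 0b1111110101101111 = 64879

64879


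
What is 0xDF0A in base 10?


DF0A hex = 57098 decimal

57098


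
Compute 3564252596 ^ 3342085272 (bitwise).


0b11010100011100100010110110110100 ^ 0b11000111001101000010110010011000 = 0b10011010001100000000100101100 = 323354924

323354924


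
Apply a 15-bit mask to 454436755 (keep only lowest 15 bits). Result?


454436755 & 32767 = 10131

10131


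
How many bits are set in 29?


0b11101 has 4 set bits

4


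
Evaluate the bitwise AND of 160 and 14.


0b10100000 & 0b1110 = 0b0 = 0

0


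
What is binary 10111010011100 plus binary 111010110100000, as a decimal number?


10111010011100 + 111010110100000 = 1010010000111100 = 42044

42044


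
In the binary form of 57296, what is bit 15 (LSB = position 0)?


0b1101111111010000, position 15 = 1

1


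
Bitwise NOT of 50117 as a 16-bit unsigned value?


~0b1100001111000101 = 0b11110000111010 = 15418 (16-bit unsigned)

15418


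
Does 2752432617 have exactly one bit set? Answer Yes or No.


0b10100100000011101100100111101001. Multiple bits set => No

No


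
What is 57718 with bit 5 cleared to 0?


57718 & ~(1 << 5) = 57686

57686


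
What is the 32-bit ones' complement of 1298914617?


1298914617 ^ 4294967295 = 2996052678

2996052678


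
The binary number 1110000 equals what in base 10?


1110000 in decimal = 112

112


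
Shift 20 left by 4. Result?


0b10100 << 4 = 0b101000000 = 320

320


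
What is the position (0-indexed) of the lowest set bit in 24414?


0b101111101011110. Lowest set bit at position 1

1


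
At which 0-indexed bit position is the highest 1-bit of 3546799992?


0b11010011011001111101111101111000. Highest set bit at position 31

31


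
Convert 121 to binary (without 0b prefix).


121 = 1111001 in binary

1111001


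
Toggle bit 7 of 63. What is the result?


63 ^ (1 << 7) = 63 ^ 128 = 191

191


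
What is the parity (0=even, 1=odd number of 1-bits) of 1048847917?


0b111110100001000010011000101101 has 14 ones => parity 0

0


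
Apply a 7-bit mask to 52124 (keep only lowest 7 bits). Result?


52124 & 127 = 28

28


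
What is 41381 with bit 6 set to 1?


41381 | (1 << 6) = 41381 | 64 = 41445

41445


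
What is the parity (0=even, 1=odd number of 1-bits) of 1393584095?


0b1010011000100000110011111011111 has 17 ones => parity 1

1


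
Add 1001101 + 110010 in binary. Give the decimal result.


1001101 + 110010 = 1111111 = 127

127


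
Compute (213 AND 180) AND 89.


Step 1: 213 & 180 = 148
Step 2: 148 & 89 = 16

16


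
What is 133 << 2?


0b10000101 << 2 = 0b1000010100 = 532

532


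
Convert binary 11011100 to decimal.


11011100 in decimal = 220

220


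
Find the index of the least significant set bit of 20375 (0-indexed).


0b100111110010111. Lowest set bit at position 0

0


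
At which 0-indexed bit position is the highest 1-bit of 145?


0b10010001. Highest set bit at position 7

7


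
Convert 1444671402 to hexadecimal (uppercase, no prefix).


1444671402 = 561BEFAA hex

561BEFAA


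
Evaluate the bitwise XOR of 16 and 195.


0b10000 ^ 0b11000011 = 0b11010011 = 211

211


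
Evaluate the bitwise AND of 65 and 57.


0b1000001 & 0b111001 = 0b1 = 1

1


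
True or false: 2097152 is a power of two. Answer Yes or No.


0b1000000000000000000000. Only one bit set => Yes

Yes


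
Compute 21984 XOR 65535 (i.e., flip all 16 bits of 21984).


21984 ^ 65535 = 43551

43551


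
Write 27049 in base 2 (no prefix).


27049 = 110100110101001 in binary

110100110101001


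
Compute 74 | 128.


0b1001010 | 0b10000000 = 0b11001010 = 202

202


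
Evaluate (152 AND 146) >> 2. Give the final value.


Step 1: 152 & 146 = 144
Step 2: 144 >> 2 = 36

36


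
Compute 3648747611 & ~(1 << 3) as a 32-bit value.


3648747611 & ~(1 << 3) = 3648747603

3648747603


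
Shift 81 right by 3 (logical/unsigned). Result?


0b1010001 >> 3 = 0b1010 = 10

10


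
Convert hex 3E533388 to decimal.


3E533388 hex = 1045640072 decimal

1045640072


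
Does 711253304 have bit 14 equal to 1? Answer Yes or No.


0b101010011001001101110100111000, bit 14 = 1. Yes

Yes


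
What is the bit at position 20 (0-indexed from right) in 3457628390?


0b11001110000101110011100011100110, position 20 = 1

1


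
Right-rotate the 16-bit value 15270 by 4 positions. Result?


Rotate 0b11101110100110 right by 4 (16-bit) = 0b110001110111010 = 25530

25530


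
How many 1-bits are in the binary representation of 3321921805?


0b11000110000000001000000100001101 has 9 set bits

9


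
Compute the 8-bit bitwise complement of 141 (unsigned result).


~0b10001101 = 0b1110010 = 114 (8-bit unsigned)

114


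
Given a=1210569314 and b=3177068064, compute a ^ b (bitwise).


1210569314 ^ 3177068064 = 4118406210

4118406210


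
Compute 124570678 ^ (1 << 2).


124570678 ^ (1 << 2) = 124570678 ^ 4 = 124570674

124570674


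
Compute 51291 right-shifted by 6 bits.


0b1100100001011011 >> 6 = 0b1100100001 = 801

801


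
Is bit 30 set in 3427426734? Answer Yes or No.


0b11001100010010100110000110101110, bit 30 = 1. Yes

Yes


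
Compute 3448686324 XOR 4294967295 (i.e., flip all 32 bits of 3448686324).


3448686324 ^ 4294967295 = 846280971

846280971


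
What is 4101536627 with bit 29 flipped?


4101536627 ^ (1 << 29) = 4101536627 ^ 536870912 = 3564665715

3564665715


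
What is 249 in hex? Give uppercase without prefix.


249 = F9 hex

F9


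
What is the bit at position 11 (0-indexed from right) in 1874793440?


0b1101111101111110001001111100000, position 11 = 0

0


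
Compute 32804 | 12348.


0b1000000000100100 | 0b11000000111100 = 0b1011000000111100 = 45116

45116


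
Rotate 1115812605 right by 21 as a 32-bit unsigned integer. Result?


Rotate 0b1000010100000011111001011111101 right by 21 (32-bit) = 0b1111100101111110101000010100 = 261614100

261614100


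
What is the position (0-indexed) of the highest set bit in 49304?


0b1100000010011000. Highest set bit at position 15

15


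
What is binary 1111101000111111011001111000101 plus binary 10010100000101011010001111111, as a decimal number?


1111101000111111011001111000101 + 10010100000101011010001111111 = 10001111101000100110100001000100 = 2409785412

2409785412


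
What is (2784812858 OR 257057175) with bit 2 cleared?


Step 1: 2784812858 | 257057175 = 2952724415
Step 2: 2952724415 & ~(1 << 2) = 2952724411

2952724411


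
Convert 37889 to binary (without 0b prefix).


37889 = 1001010000000001 in binary

1001010000000001


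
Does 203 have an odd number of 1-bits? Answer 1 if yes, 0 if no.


0b11001011 has 5 ones => parity 1

1


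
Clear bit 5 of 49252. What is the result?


49252 & ~(1 << 5) = 49220

49220


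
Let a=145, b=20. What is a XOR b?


145 ^ 20 = 133

133


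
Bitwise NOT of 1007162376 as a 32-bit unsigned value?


~0b111100000010000001010000001000 = 0b11000011111101111110101111110111 = 3287804919 (32-bit unsigned)

3287804919


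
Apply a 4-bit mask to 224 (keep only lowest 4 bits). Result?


224 & 15 = 0

0


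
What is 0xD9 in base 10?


D9 hex = 217 decimal

217


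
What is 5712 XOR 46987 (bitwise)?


0b1011001010000 ^ 0b1011011110001011 = 0b1010000111011011 = 41435

41435


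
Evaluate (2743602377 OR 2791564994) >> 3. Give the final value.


Step 1: 2743602377 | 2791564994 = 2817257163
Step 2: 2817257163 >> 3 = 352157145

352157145


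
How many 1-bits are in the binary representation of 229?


0b11100101 has 5 set bits

5


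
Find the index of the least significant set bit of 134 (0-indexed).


0b10000110. Lowest set bit at position 1

1


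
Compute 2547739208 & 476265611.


0b10010111110110110110101001001000 & 0b11100011000110011110010001011 = 0b10100010000110010100000001000 = 339945480

339945480


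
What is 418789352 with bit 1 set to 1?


418789352 | (1 << 1) = 418789352 | 2 = 418789354

418789354


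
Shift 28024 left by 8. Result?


0b110110101111000 << 8 = 0b11011010111100000000000 = 7174144

7174144


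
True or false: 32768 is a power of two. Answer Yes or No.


0b1000000000000000. Only one bit set => Yes

Yes


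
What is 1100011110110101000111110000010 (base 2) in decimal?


1100011110110101000111110000010 in decimal = 1675267970

1675267970


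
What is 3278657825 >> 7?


0b11000011011011000101100100100001 >> 7 = 0b1100001101101100010110010 = 25614514

25614514


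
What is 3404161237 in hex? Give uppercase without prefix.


3404161237 = CAE760D5 hex

CAE760D5


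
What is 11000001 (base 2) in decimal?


11000001 in decimal = 193

193


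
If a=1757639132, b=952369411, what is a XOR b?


1757639132 ^ 952369411 = 1342664927

1342664927


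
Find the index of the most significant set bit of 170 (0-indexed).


0b10101010. Highest set bit at position 7

7


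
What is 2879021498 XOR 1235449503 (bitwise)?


0b10101011100110100110000110111010 ^ 0b1001001101000110111011010011111 = 0b11100010001110010001011100100101 = 3795392293

3795392293


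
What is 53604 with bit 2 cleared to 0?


53604 & ~(1 << 2) = 53600

53600


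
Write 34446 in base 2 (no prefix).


34446 = 1000011010001110 in binary

1000011010001110


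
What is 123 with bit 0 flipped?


123 ^ (1 << 0) = 123 ^ 1 = 122

122


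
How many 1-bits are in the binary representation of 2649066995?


0b10011101111001011000110111110011 has 20 set bits

20


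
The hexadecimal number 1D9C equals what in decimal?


1D9C hex = 7580 decimal

7580


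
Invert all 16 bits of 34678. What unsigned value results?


34678 ^ 65535 = 30857

30857


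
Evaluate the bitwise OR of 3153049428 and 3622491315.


0b10111011111011111011011101010100 | 0b11010111111010101101010010110011 = 0b11111111111011111111011111110111 = 4293916663

4293916663


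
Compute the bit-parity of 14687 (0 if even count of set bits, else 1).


0b11100101011111 has 10 ones => parity 0

0


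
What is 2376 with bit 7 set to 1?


2376 | (1 << 7) = 2376 | 128 = 2504

2504


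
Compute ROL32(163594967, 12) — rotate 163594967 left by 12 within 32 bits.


Rotate 0b1001110000000100001011010111 left by 12 (32-bit) = 0b100001011010111000010011100 = 70086812

70086812


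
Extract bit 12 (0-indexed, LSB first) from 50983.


0b1100011100100111, position 12 = 0

0


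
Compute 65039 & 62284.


0b1111111000001111 & 0b1111001101001100 = 0b1111001000001100 = 61964

61964


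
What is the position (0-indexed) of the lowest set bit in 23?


0b10111. Lowest set bit at position 0

0


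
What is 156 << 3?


0b10011100 << 3 = 0b10011100000 = 1248

1248


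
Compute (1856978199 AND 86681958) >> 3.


Step 1: 1856978199 & 86681958 = 69871878
Step 2: 69871878 >> 3 = 8733984

8733984


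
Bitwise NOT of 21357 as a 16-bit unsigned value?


~0b101001101101101 = 0b1010110010010010 = 44178 (16-bit unsigned)

44178


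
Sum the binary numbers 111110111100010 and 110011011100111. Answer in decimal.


111110111100010 + 110011011100111 = 1110010011001001 = 58569

58569


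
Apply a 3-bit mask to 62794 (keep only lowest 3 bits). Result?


62794 & 7 = 2

2


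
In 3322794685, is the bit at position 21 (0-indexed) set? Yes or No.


0b11000110000011011101001010111101, bit 21 = 0. No

No


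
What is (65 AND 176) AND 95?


Step 1: 65 & 176 = 0
Step 2: 0 & 95 = 0

0


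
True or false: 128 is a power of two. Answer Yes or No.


0b10000000. Only one bit set => Yes

Yes


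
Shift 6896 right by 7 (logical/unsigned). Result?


0b1101011110000 >> 7 = 0b110101 = 53

53


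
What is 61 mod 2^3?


61 & 7 = 5

5


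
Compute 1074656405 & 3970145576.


0b1000000000011011111010010010101 & 0b11101100101000111001110100101000 = 0b1000000000000011001010000000000 = 1073845248

1073845248


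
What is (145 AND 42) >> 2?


Step 1: 145 & 42 = 0
Step 2: 0 >> 2 = 0

0


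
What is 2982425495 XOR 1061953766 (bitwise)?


0b10110001110001000011001110010111 ^ 0b111111010011000010000011100110 = 0b10001110100010000001001101110001 = 2391282545

2391282545


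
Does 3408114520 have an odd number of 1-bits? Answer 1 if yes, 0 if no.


0b11001011001000111011001101011000 has 16 ones => parity 0

0


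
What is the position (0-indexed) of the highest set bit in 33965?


0b1000010010101101. Highest set bit at position 15

15


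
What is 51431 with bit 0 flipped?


51431 ^ (1 << 0) = 51431 ^ 1 = 51430

51430


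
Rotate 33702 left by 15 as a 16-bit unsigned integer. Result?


Rotate 0b1000001110100110 left by 15 (16-bit) = 0b100000111010011 = 16851

16851


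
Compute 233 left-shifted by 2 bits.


0b11101001 << 2 = 0b1110100100 = 932

932


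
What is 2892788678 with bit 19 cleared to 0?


2892788678 & ~(1 << 19) = 2892264390

2892264390


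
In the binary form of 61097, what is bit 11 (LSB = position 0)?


0b1110111010101001, position 11 = 1

1


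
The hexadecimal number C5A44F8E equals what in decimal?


C5A44F8E hex = 3315879822 decimal

3315879822


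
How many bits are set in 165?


0b10100101 has 4 set bits

4


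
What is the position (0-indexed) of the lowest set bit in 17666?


0b100010100000010. Lowest set bit at position 1

1


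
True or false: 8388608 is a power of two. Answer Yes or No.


0b100000000000000000000000. Only one bit set => Yes

Yes


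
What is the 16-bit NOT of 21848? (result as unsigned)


~0b101010101011000 = 0b1010101010100111 = 43687 (16-bit unsigned)

43687


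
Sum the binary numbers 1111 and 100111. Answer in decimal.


1111 + 100111 = 110110 = 54

54


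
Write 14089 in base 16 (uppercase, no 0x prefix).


14089 = 3709 hex

3709


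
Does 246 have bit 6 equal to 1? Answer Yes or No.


0b11110110, bit 6 = 1. Yes

Yes


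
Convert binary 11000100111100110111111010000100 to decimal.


11000100111100110111111010000100 in decimal = 3304291972

3304291972


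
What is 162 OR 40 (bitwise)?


0b10100010 | 0b101000 = 0b10101010 = 170

170


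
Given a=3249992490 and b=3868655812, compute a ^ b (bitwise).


3249992490 ^ 3868655812 = 656536558

656536558


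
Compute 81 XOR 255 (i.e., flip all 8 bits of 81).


81 ^ 255 = 174

174


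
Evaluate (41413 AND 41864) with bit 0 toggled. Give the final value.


Step 1: 41413 & 41864 = 41344
Step 2: 41344 ^ (1 << 0) = 41344 ^ 1 = 41345

41345


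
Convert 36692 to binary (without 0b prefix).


36692 = 1000111101010100 in binary

1000111101010100


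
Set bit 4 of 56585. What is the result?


56585 | (1 << 4) = 56585 | 16 = 56601

56601


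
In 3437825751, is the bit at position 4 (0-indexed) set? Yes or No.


0b11001100111010010000111011010111, bit 4 = 1. Yes

Yes


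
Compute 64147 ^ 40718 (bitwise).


0b1111101010010011 ^ 0b1001111100001110 = 0b110010110011101 = 26013

26013


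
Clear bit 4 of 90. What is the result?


90 & ~(1 << 4) = 74

74


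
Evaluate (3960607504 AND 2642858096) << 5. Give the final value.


Step 1: 3960607504 & 2642858096 = 2348945424
Step 2: 2348945424 << 5 = 75166253568

75166253568


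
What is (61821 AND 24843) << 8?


Step 1: 61821 & 24843 = 24841
Step 2: 24841 << 8 = 6359296

6359296


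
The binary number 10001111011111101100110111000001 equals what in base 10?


10001111011111101100110111000001 in decimal = 2407452097

2407452097


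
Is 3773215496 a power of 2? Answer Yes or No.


0b11100000111001101011001100001000. Multiple bits set => No

No


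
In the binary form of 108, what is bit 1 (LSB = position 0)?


0b1101100, position 1 = 0

0


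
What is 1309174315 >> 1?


0b1001110000010000110101000101011 >> 1 = 0b100111000001000011010100010101 = 654587157

654587157


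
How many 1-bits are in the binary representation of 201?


0b11001001 has 4 set bits

4


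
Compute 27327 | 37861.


0b110101010111111 | 0b1001001111100101 = 0b1111101111111111 = 64511

64511


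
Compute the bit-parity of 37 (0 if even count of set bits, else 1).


0b100101 has 3 ones => parity 1

1


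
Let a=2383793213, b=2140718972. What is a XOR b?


2383793213 ^ 2140718972 = 4052552513

4052552513


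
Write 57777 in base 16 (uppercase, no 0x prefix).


57777 = E1B1 hex

E1B1


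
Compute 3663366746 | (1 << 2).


3663366746 | (1 << 2) = 3663366746 | 4 = 3663366750

3663366750


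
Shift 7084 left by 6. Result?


0b1101110101100 << 6 = 0b1101110101100000000 = 453376

453376


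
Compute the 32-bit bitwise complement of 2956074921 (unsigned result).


~0b10110000001100100001111110101001 = 0b1001111110011011110000001010110 = 1338892374 (32-bit unsigned)

1338892374


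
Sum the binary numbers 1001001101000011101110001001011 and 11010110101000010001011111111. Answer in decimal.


1001001101000011101110001001011 + 11010110101000010001011111111 = 1100100011101011111111101001010 = 1685454666

1685454666


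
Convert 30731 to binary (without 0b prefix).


30731 = 111100000001011 in binary

111100000001011


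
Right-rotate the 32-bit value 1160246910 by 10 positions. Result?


Rotate 0b1000101001001111111011001111110 right by 10 (32-bit) = 0b10011111100100010100100111111101 = 2677099005

2677099005


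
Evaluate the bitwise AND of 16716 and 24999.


0b100000101001100 & 0b110000110100111 = 0b100000100000100 = 16644

16644


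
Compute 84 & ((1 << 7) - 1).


84 & 127 = 84

84


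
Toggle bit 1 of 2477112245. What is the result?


2477112245 ^ (1 << 1) = 2477112245 ^ 2 = 2477112247

2477112247


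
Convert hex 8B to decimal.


8B hex = 139 decimal

139


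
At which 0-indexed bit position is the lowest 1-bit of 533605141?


0b11111110011100010101100010101. Lowest set bit at position 0

0


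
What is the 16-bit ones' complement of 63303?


63303 ^ 65535 = 2232

2232


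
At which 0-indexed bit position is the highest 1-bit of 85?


0b1010101. Highest set bit at position 6

6


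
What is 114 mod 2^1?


114 & 1 = 0

0


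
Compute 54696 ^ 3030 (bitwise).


0b1101010110101000 ^ 0b101111010110 = 0b1101111001111110 = 56958

56958


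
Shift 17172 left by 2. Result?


0b100001100010100 << 2 = 0b10000110001010000 = 68688

68688


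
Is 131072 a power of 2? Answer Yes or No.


0b100000000000000000. Only one bit set => Yes

Yes


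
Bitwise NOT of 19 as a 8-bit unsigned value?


~0b10011 = 0b11101100 = 236 (8-bit unsigned)

236


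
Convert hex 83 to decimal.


83 hex = 131 decimal

131


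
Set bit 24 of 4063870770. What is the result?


4063870770 | (1 << 24) = 4063870770 | 16777216 = 4080647986

4080647986


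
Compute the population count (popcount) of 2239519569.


0b10000101011111000101101101010001 has 16 set bits

16


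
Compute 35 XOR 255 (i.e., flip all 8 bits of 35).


35 ^ 255 = 220

220


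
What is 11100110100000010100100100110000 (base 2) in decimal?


11100110100000010100100100110000 in decimal = 3867232560

3867232560


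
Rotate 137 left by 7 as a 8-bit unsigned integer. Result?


Rotate 0b10001001 left by 7 (8-bit) = 0b11000100 = 196

196


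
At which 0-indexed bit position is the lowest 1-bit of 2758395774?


0b10100100011010011100011101111110. Lowest set bit at position 1

1


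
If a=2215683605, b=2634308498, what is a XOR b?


2215683605 ^ 2634308498 = 420806023

420806023


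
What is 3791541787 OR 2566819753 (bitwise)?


0b11100001111111100101011000011011 | 0b10011000111111101000111110101001 = 0b11111001111111101101111110111011 = 4194230203

4194230203


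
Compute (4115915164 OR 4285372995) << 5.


Step 1: 4115915164 | 4285372995 = 4286577631
Step 2: 4286577631 << 5 = 137170484192

137170484192


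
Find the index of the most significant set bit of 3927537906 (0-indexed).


0b11101010000110010111100011110010. Highest set bit at position 31

31


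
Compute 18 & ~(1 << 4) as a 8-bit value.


18 & ~(1 << 4) = 2

2


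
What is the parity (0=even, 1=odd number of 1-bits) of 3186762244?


0b10111101111100100010001000000100 has 14 ones => parity 0

0


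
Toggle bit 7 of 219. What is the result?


219 ^ (1 << 7) = 219 ^ 128 = 91

91


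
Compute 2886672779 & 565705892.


0b10101100000011110010000110001011 & 0b100001101101111111110010100100 = 0b100000000001110010000010000000 = 537337984

537337984


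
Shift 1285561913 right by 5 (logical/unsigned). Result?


0b1001100101000000001111000111001 >> 5 = 0b10011001010000000011110001 = 40173809

40173809


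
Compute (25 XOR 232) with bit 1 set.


Step 1: 25 ^ 232 = 241
Step 2: 241 | (1 << 1) = 241 | 2 = 243

243


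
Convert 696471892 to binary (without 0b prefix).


696471892 = 101001100000110101000101010100 in binary

101001100000110101000101010100


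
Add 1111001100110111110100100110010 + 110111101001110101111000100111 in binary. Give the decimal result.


1111001100110111110100100110010 + 110111101001110101111000100111 = 10110001010000110100011101011001 = 2973976409

2973976409


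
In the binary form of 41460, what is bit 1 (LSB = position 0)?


0b1010000111110100, position 1 = 0

0


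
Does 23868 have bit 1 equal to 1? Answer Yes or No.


0b101110100111100, bit 1 = 0. No

No


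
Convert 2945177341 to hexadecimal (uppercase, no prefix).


2945177341 = AF8BD6FD hex

AF8BD6FD


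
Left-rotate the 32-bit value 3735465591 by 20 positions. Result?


Rotate 0b11011110101001101010111001110111 left by 20 (32-bit) = 0b11100111011111011110101001101010 = 3883788906

3883788906


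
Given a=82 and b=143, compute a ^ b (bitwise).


82 ^ 143 = 221

221


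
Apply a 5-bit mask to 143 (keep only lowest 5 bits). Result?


143 & 31 = 15

15


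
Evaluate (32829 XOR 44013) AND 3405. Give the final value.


Step 1: 32829 ^ 44013 = 11216
Step 2: 11216 & 3405 = 2368

2368


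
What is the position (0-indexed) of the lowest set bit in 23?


0b10111. Lowest set bit at position 0

0


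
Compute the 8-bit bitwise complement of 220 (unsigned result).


~0b11011100 = 0b100011 = 35 (8-bit unsigned)

35


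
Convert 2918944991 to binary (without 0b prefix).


2918944991 = 10101101111110111001000011011111 in binary

10101101111110111001000011011111


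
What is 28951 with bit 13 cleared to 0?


28951 & ~(1 << 13) = 20759

20759


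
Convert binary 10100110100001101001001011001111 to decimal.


10100110100001101001001011001111 in decimal = 2793837263

2793837263


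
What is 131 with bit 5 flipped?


131 ^ (1 << 5) = 131 ^ 32 = 163

163


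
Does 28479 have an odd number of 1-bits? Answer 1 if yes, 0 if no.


0b110111100111111 has 12 ones => parity 0

0


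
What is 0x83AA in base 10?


83AA hex = 33706 decimal

33706


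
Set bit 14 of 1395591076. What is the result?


1395591076 | (1 << 14) = 1395591076 | 16384 = 1395607460

1395607460


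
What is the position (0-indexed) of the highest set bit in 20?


0b10100. Highest set bit at position 4

4


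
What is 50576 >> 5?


0b1100010110010000 >> 5 = 0b11000101100 = 1580

1580


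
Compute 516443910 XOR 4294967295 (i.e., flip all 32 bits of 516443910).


516443910 ^ 4294967295 = 3778523385

3778523385


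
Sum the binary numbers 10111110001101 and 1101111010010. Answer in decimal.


10111110001101 + 1101111010010 = 100101101011111 = 19295

19295


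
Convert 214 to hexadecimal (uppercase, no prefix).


214 = D6 hex

D6


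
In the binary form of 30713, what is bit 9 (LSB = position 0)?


0b111011111111001, position 9 = 1

1


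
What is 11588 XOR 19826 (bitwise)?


0b10110101000100 ^ 0b100110101110010 = 0b110000000110110 = 24630

24630


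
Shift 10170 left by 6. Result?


0b10011110111010 << 6 = 0b10011110111010000000 = 650880

650880


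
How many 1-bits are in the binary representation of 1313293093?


0b1001110010001110100001100100101 has 14 set bits

14


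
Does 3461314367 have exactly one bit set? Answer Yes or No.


0b11001110010011110111011100111111. Multiple bits set => No

No


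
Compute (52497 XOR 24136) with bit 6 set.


Step 1: 52497 ^ 24136 = 37721
Step 2: 37721 | (1 << 6) = 37721 | 64 = 37721

37721


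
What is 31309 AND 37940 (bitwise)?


0b111101001001101 & 0b1001010000110100 = 0b1000000000100 = 4100

4100


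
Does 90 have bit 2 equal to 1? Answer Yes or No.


0b1011010, bit 2 = 0. No

No


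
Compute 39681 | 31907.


0b1001101100000001 | 0b111110010100011 = 0b1111111110100011 = 65443

65443


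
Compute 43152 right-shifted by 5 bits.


0b1010100010010000 >> 5 = 0b10101000100 = 1348

1348


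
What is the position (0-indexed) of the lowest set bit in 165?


0b10100101. Lowest set bit at position 0

0


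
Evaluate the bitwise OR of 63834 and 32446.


0b1111100101011010 | 0b111111010111110 = 0b1111111111111110 = 65534

65534


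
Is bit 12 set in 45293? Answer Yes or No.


0b1011000011101101, bit 12 = 1. Yes

Yes


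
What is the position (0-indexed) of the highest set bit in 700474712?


0b101001110000000110010101011000. Highest set bit at position 29

29


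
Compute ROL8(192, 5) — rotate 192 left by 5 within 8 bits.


Rotate 0b11000000 left by 5 (8-bit) = 0b11000 = 24

24


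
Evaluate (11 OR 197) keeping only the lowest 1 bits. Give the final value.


Step 1: 11 | 197 = 207
Step 2: 207 & 1 = 1

1


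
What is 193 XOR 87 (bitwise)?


0b11000001 ^ 0b1010111 = 0b10010110 = 150

150


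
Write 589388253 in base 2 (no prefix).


589388253 = 100011001000010101100111011101 in binary

100011001000010101100111011101


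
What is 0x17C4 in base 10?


17C4 hex = 6084 decimal

6084


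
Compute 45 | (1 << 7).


45 | (1 << 7) = 45 | 128 = 173

173


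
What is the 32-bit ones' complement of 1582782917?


1582782917 ^ 4294967295 = 2712184378

2712184378


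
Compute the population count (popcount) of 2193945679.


0b10000010110001001111010001001111 has 15 set bits

15


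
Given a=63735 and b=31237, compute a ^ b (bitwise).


63735 ^ 31237 = 33522

33522


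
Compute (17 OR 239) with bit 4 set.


Step 1: 17 | 239 = 255
Step 2: 255 | (1 << 4) = 255 | 16 = 255

255


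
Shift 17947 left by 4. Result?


0b100011000011011 << 4 = 0b1000110000110110000 = 287152

287152


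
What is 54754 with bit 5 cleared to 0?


54754 & ~(1 << 5) = 54722

54722


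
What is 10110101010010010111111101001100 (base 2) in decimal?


10110101010010010111111101001100 in decimal = 3041492812

3041492812


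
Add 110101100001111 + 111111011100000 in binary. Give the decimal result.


110101100001111 + 111111011100000 = 1110100111101111 = 59887

59887


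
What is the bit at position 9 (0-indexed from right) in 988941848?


0b111010111100100000111000011000, position 9 = 1

1


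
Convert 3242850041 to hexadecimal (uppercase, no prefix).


3242850041 = C149F6F9 hex

C149F6F9


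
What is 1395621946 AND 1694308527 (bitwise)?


0b1010011001011111000000000111010 & 0b1100100111111010001100010101111 = 0b1000000001011010000000000101010 = 1076690986

1076690986


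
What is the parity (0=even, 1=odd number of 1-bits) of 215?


0b11010111 has 6 ones => parity 0

0


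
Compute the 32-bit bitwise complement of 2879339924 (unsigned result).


~0b10101011100111110011110110010100 = 0b1010100011000001100001001101011 = 1415627371 (32-bit unsigned)

1415627371


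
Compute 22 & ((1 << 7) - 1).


22 & 127 = 22

22


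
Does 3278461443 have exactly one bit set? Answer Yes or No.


0b11000011011010010101101000000011. Multiple bits set => No

No


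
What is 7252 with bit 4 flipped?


7252 ^ (1 << 4) = 7252 ^ 16 = 7236

7236


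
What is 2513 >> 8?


0b100111010001 >> 8 = 0b1001 = 9

9


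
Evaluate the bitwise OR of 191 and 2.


0b10111111 | 0b10 = 0b10111111 = 191

191


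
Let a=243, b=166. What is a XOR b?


243 ^ 166 = 85

85


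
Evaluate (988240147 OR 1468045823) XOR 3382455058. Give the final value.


Step 1: 988240147 | 1468045823 = 2145901055
Step 2: 2145901055 ^ 3382455058 = 3061576429

3061576429


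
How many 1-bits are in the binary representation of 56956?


0b1101111001111100 has 11 set bits

11


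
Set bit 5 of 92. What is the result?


92 | (1 << 5) = 92 | 32 = 124

124


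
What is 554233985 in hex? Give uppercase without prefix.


554233985 = 2108F081 hex

2108F081


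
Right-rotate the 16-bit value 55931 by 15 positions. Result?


Rotate 0b1101101001111011 right by 15 (16-bit) = 0b1011010011110111 = 46327

46327


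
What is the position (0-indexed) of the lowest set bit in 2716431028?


0b10100001111010010111001010110100. Lowest set bit at position 2

2


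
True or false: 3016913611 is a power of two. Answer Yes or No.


0b10110011110100100111001011001011. Multiple bits set => No

No


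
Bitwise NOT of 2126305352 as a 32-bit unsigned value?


~0b1111110101111001101100001001000 = 0b10000001010000110010011110110111 = 2168661943 (32-bit unsigned)

2168661943


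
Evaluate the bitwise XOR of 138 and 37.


0b10001010 ^ 0b100101 = 0b10101111 = 175

175


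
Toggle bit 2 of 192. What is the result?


192 ^ (1 << 2) = 192 ^ 4 = 196

196


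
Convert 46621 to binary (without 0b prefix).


46621 = 1011011000011101 in binary

1011011000011101
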